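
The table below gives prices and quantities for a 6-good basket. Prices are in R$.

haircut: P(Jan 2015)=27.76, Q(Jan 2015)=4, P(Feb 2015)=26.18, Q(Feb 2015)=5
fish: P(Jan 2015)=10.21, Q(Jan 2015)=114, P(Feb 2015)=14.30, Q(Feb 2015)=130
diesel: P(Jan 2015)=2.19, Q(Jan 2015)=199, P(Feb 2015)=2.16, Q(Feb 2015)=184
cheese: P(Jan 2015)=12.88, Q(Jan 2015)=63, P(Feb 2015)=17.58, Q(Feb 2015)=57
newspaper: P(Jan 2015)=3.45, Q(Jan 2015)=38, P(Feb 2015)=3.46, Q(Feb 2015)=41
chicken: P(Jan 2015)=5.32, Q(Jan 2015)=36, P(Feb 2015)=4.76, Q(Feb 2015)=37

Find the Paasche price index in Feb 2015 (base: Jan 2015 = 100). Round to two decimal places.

126.04

Paasche price index uses current-period quantities as weights.
ΣP(Feb 2015)·Q(Feb 2015) = 26.18×5 + 14.30×130 + 2.16×184 + 17.58×57 + 3.46×41 + 4.76×37 = 130.9 + 1859 + 397.44 + 1002.06 + 141.86 + 176.12 = 3707.38
ΣP(Jan 2015)·Q(Feb 2015) = 27.76×5 + 10.21×130 + 2.19×184 + 12.88×57 + 3.45×41 + 5.32×37 = 138.8 + 1327.3 + 402.96 + 734.16 + 141.45 + 196.84 = 2941.51
Index = 3707.38 / 2941.51 × 100 = 126.0366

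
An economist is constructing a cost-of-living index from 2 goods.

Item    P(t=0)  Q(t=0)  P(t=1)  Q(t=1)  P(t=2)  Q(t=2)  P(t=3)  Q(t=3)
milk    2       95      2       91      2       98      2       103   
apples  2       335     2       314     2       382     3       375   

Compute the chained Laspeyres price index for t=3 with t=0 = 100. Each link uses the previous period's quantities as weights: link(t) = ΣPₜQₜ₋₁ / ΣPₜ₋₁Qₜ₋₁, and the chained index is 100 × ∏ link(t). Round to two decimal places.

139.79

Link t=0→t=1:
ΣP(t=1)Q(t=0) = 2×95 + 2×335 = 190 + 670 = 860
ΣP(t=0)Q(t=0) = 2×95 + 2×335 = 190 + 670 = 860
link = 860/860 = 1.000000
Link t=1→t=2:
ΣP(t=2)Q(t=1) = 2×91 + 2×314 = 182 + 628 = 810
ΣP(t=1)Q(t=1) = 2×91 + 2×314 = 182 + 628 = 810
link = 810/810 = 1.000000
Link t=2→t=3:
ΣP(t=3)Q(t=2) = 2×98 + 3×382 = 196 + 1146 = 1342
ΣP(t=2)Q(t=2) = 2×98 + 2×382 = 196 + 764 = 960
link = 1342/960 = 1.397917
Chained index = 100 × 1.000000 × 1.000000 × 1.397917 = 139.7917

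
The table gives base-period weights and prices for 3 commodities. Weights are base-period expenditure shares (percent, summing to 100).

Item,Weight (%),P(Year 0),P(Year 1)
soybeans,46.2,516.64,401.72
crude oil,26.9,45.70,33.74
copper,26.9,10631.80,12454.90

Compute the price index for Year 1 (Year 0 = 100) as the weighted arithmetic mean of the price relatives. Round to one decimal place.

soybeans: 46.2 × (401.72/516.64) = 46.2 × 0.777563 = 35.9234
crude oil: 26.9 × (33.74/45.70) = 26.9 × 0.738293 = 19.8601
copper: 26.9 × (12454.90/10631.80) = 26.9 × 1.171476 = 31.5127
Index = Σ wᵢ·(p₁ᵢ/p₀ᵢ) = 35.9234 + 19.8601 + 31.5127 = 87.2962

87.3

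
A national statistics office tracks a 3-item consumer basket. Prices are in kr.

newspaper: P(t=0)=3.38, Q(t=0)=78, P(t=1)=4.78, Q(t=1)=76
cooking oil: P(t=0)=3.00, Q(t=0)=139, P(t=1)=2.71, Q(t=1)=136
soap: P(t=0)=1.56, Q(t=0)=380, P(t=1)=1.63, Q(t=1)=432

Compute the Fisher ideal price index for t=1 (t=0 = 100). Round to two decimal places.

Laspeyres component (base-period weights):
ΣP(t=1)Q(t=0) = 4.78×78 + 2.71×139 + 1.63×380 = 372.84 + 376.69 + 619.4 = 1368.93
ΣP(t=0)Q(t=0) = 3.38×78 + 3.00×139 + 1.56×380 = 263.64 + 417 + 592.8 = 1273.44
L = 1368.93 / 1273.44 × 100 = 107.4986
Paasche component (current-period weights):
ΣP(t=1)Q(t=1) = 4.78×76 + 2.71×136 + 1.63×432 = 363.28 + 368.56 + 704.16 = 1436
ΣP(t=0)Q(t=1) = 3.38×76 + 3.00×136 + 1.56×432 = 256.88 + 408 + 673.92 = 1338.8
P = 1436 / 1338.8 × 100 = 107.2602
Fisher = √(L × P) = √(107.4986 × 107.2602) = 107.3793

107.38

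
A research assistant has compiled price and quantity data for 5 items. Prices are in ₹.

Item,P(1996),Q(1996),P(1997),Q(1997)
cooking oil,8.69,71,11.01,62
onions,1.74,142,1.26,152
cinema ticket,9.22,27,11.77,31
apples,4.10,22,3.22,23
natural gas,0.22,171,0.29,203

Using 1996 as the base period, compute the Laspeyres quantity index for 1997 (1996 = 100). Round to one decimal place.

Laspeyres quantity index uses base-period prices as weights.
ΣP(1996)·Q(1997) = 8.69×62 + 1.74×152 + 9.22×31 + 4.10×23 + 0.22×203 = 538.78 + 264.48 + 285.82 + 94.3 + 44.66 = 1228.04
ΣP(1996)·Q(1996) = 8.69×71 + 1.74×142 + 9.22×27 + 4.10×22 + 0.22×171 = 616.99 + 247.08 + 248.94 + 90.2 + 37.62 = 1240.83
Index = 1228.04 / 1240.83 × 100 = 98.9692

99.0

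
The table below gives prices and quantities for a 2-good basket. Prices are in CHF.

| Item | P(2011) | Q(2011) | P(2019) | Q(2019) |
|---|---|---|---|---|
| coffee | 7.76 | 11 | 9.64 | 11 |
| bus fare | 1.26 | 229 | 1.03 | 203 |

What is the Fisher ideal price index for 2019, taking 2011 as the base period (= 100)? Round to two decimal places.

91.91

Laspeyres component (base-period weights):
ΣP(2019)Q(2011) = 9.64×11 + 1.03×229 = 106.04 + 235.87 = 341.91
ΣP(2011)Q(2011) = 7.76×11 + 1.26×229 = 85.36 + 288.54 = 373.9
L = 341.91 / 373.9 × 100 = 91.4442
Paasche component (current-period weights):
ΣP(2019)Q(2019) = 9.64×11 + 1.03×203 = 106.04 + 209.09 = 315.13
ΣP(2011)Q(2019) = 7.76×11 + 1.26×203 = 85.36 + 255.78 = 341.14
P = 315.13 / 341.14 × 100 = 92.3756
Fisher = √(L × P) = √(91.4442 × 92.3756) = 91.9087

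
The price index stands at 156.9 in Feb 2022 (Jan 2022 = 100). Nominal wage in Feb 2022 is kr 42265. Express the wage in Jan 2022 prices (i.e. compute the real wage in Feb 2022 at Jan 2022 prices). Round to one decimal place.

26937.5

Real = Nominal ÷ (Index/100) = 42265 ÷ (156.9/100)
     = 42265 ÷ 1.569 = 26937.5398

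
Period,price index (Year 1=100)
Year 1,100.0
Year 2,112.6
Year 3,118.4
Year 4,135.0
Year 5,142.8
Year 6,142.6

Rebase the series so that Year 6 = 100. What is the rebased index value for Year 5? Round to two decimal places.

Rebased(Year 5) = 142.8 / 142.6 × 100 = 100.1403

100.14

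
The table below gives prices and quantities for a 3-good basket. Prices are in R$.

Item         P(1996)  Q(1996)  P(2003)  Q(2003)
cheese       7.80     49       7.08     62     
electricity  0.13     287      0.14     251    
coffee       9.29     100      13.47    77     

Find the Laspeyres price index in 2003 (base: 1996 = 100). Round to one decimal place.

128.6

Laspeyres price index uses base-period quantities as weights.
ΣP(2003)·Q(1996) = 7.08×49 + 0.14×287 + 13.47×100 = 346.92 + 40.18 + 1347 = 1734.1
ΣP(1996)·Q(1996) = 7.80×49 + 0.13×287 + 9.29×100 = 382.2 + 37.31 + 929 = 1348.51
Index = 1734.1 / 1348.51 × 100 = 128.5938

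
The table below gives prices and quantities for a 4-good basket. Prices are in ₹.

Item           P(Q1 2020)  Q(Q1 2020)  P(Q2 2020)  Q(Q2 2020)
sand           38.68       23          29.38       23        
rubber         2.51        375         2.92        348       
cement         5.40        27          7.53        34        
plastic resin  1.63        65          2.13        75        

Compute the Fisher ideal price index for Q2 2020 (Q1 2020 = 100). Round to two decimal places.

Laspeyres component (base-period weights):
ΣP(Q2 2020)Q(Q1 2020) = 29.38×23 + 2.92×375 + 7.53×27 + 2.13×65 = 675.74 + 1095 + 203.31 + 138.45 = 2112.5
ΣP(Q1 2020)Q(Q1 2020) = 38.68×23 + 2.51×375 + 5.40×27 + 1.63×65 = 889.64 + 941.25 + 145.8 + 105.95 = 2082.64
L = 2112.5 / 2082.64 × 100 = 101.4338
Paasche component (current-period weights):
ΣP(Q2 2020)Q(Q2 2020) = 29.38×23 + 2.92×348 + 7.53×34 + 2.13×75 = 675.74 + 1016.16 + 256.02 + 159.75 = 2107.67
ΣP(Q1 2020)Q(Q2 2020) = 38.68×23 + 2.51×348 + 5.40×34 + 1.63×75 = 889.64 + 873.48 + 183.6 + 122.25 = 2068.97
P = 2107.67 / 2068.97 × 100 = 101.8705
Fisher = √(L × P) = √(101.4338 × 101.8705) = 101.6519

101.65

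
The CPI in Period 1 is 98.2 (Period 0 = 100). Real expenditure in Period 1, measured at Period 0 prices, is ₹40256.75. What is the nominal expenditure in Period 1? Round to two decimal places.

39532.13

Nominal = Real × (Index/100) = 40256.75 × (98.2/100)
        = 40256.75 × 0.982 = 39532.1285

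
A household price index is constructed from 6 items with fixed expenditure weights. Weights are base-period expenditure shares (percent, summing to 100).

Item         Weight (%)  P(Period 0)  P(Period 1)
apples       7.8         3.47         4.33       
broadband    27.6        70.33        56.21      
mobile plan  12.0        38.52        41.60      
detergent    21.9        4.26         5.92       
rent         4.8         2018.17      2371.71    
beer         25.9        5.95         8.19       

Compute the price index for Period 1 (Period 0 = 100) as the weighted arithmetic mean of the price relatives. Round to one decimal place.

apples: 7.8 × (4.33/3.47) = 7.8 × 1.247839 = 9.7331
broadband: 27.6 × (56.21/70.33) = 27.6 × 0.799232 = 22.0588
mobile plan: 12.0 × (41.60/38.52) = 12.0 × 1.079958 = 12.9595
detergent: 21.9 × (5.92/4.26) = 21.9 × 1.389671 = 30.4338
rent: 4.8 × (2371.71/2018.17) = 4.8 × 1.175179 = 5.6409
beer: 25.9 × (8.19/5.95) = 25.9 × 1.376471 = 35.6506
Index = Σ wᵢ·(p₁ᵢ/p₀ᵢ) = 9.7331 + 22.0588 + 12.9595 + 30.4338 + 5.6409 + 35.6506 = 116.4767

116.5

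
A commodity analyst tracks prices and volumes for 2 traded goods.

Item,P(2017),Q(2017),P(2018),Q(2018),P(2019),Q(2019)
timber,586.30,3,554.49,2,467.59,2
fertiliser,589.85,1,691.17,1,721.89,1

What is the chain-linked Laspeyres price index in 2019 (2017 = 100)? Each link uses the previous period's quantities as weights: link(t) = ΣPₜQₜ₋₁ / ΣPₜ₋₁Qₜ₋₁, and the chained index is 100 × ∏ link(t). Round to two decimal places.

Link 2017→2018:
ΣP(2018)Q(2017) = 554.49×3 + 691.17×1 = 1663.47 + 691.17 = 2354.64
ΣP(2017)Q(2017) = 586.30×3 + 589.85×1 = 1758.9 + 589.85 = 2348.75
link = 2354.64/2348.75 = 1.002508
Link 2018→2019:
ΣP(2019)Q(2018) = 467.59×2 + 721.89×1 = 935.18 + 721.89 = 1657.07
ΣP(2018)Q(2018) = 554.49×2 + 691.17×1 = 1108.98 + 691.17 = 1800.15
link = 1657.07/1800.15 = 0.920518
Chained index = 100 × 1.002508 × 0.920518 = 92.2826

92.28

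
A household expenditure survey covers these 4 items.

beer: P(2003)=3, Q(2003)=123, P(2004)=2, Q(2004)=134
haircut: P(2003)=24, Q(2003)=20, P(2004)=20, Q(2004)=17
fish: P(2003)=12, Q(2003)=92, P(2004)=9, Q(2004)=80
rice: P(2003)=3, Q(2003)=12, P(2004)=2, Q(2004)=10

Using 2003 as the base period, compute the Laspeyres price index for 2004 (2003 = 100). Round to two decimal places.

75.31

Laspeyres price index uses base-period quantities as weights.
ΣP(2004)·Q(2003) = 2×123 + 20×20 + 9×92 + 2×12 = 246 + 400 + 828 + 24 = 1498
ΣP(2003)·Q(2003) = 3×123 + 24×20 + 12×92 + 3×12 = 369 + 480 + 1104 + 36 = 1989
Index = 1498 / 1989 × 100 = 75.3142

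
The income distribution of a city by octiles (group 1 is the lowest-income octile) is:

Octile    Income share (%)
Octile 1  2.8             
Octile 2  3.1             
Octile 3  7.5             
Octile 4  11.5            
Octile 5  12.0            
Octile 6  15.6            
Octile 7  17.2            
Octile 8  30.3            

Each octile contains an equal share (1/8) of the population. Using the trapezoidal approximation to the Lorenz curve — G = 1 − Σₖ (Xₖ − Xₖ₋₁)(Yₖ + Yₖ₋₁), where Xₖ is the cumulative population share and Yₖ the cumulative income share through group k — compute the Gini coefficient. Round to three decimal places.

Cumulative income shares Yₖ: 0.0280, 0.0590, 0.1340, 0.2490, 0.3690, 0.5250, 0.6970, 1.0000
Σ (Xₖ−Xₖ₋₁)(Yₖ+Yₖ₋₁) = (1/8)(0.0280+0.0000) + (1/8)(0.0590+0.0280) + (1/8)(0.1340+0.0590) + (1/8)(0.2490+0.1340) + (1/8)(0.3690+0.2490) + (1/8)(0.5250+0.3690) + (1/8)(0.6970+0.5250) + (1/8)(1.0000+0.6970)
  = 0.0035 + 0.0109 + 0.0241 + 0.0479 + 0.0772 + 0.1118 + 0.1527 + 0.2121 = 0.6402
G = 1 − 0.6402 = 0.3598

0.360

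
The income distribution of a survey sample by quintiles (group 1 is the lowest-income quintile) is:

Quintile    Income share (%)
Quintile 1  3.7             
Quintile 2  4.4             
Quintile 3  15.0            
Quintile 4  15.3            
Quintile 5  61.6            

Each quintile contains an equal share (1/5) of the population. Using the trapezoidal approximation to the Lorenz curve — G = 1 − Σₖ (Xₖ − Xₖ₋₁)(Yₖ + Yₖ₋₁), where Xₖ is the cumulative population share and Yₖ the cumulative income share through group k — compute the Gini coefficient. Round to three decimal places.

0.507

Cumulative income shares Yₖ: 0.0370, 0.0810, 0.2310, 0.3840, 1.0000
Σ (Xₖ−Xₖ₋₁)(Yₖ+Yₖ₋₁) = (1/5)(0.0370+0.0000) + (1/5)(0.0810+0.0370) + (1/5)(0.2310+0.0810) + (1/5)(0.3840+0.2310) + (1/5)(1.0000+0.3840)
  = 0.0074 + 0.0236 + 0.0624 + 0.1230 + 0.2768 = 0.4932
G = 1 − 0.4932 = 0.5068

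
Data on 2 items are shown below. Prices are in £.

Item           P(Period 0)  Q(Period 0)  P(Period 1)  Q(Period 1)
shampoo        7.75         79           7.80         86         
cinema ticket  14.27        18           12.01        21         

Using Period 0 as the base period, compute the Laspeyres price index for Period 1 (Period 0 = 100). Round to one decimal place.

Laspeyres price index uses base-period quantities as weights.
ΣP(Period 1)·Q(Period 0) = 7.80×79 + 12.01×18 = 616.2 + 216.18 = 832.38
ΣP(Period 0)·Q(Period 0) = 7.75×79 + 14.27×18 = 612.25 + 256.86 = 869.11
Index = 832.38 / 869.11 × 100 = 95.7738

95.8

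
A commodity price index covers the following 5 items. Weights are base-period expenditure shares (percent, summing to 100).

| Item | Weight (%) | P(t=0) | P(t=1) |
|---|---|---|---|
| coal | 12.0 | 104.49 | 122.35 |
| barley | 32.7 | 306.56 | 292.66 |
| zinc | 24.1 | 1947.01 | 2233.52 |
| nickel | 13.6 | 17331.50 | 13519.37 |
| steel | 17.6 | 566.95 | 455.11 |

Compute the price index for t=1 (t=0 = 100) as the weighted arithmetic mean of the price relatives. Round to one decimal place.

97.7

coal: 12.0 × (122.35/104.49) = 12.0 × 1.170925 = 14.0511
barley: 32.7 × (292.66/306.56) = 32.7 × 0.954658 = 31.2173
zinc: 24.1 × (2233.52/1947.01) = 24.1 × 1.147154 = 27.6464
nickel: 13.6 × (13519.37/17331.50) = 13.6 × 0.780046 = 10.6086
steel: 17.6 × (455.11/566.95) = 17.6 × 0.802734 = 14.1281
Index = Σ wᵢ·(p₁ᵢ/p₀ᵢ) = 14.0511 + 31.2173 + 27.6464 + 10.6086 + 14.1281 = 97.6516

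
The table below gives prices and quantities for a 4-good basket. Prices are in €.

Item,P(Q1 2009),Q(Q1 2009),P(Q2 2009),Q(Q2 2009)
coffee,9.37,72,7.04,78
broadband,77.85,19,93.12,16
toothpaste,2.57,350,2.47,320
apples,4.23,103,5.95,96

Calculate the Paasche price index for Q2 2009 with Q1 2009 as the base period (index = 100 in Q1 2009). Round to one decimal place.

106.1

Paasche price index uses current-period quantities as weights.
ΣP(Q2 2009)·Q(Q2 2009) = 7.04×78 + 93.12×16 + 2.47×320 + 5.95×96 = 549.12 + 1489.92 + 790.4 + 571.2 = 3400.64
ΣP(Q1 2009)·Q(Q2 2009) = 9.37×78 + 77.85×16 + 2.57×320 + 4.23×96 = 730.86 + 1245.6 + 822.4 + 406.08 = 3204.94
Index = 3400.64 / 3204.94 × 100 = 106.1062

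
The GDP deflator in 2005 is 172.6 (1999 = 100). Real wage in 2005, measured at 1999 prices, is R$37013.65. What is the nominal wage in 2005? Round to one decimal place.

63885.6

Nominal = Real × (Index/100) = 37013.65 × (172.6/100)
        = 37013.65 × 1.726 = 63885.5599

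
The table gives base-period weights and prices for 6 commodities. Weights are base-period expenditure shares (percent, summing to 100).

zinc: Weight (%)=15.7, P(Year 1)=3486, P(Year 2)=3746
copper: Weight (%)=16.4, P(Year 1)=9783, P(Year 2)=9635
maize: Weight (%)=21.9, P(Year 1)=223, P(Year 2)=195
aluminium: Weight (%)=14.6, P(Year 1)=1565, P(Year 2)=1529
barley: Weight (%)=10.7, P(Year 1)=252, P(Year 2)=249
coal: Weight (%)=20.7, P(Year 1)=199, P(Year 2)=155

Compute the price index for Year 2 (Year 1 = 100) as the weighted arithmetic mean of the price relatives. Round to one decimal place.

93.1

zinc: 15.7 × (3746/3486) = 15.7 × 1.074584 = 16.8710
copper: 16.4 × (9635/9783) = 16.4 × 0.984872 = 16.1519
maize: 21.9 × (195/223) = 21.9 × 0.874439 = 19.1502
aluminium: 14.6 × (1529/1565) = 14.6 × 0.976997 = 14.2642
barley: 10.7 × (249/252) = 10.7 × 0.988095 = 10.5726
coal: 20.7 × (155/199) = 20.7 × 0.778894 = 16.1231
Index = Σ wᵢ·(p₁ᵢ/p₀ᵢ) = 16.8710 + 16.1519 + 19.1502 + 14.2642 + 10.5726 + 16.1231 = 93.1330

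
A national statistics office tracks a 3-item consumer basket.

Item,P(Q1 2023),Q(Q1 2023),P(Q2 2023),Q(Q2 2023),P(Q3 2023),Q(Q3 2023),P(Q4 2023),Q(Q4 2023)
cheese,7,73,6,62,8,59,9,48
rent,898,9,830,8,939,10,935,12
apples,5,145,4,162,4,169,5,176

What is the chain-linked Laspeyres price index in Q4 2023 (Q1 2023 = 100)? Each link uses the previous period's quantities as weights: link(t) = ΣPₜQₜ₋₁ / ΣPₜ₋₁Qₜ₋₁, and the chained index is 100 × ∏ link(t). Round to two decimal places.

104.77

Link Q1 2023→Q2 2023:
ΣP(Q2 2023)Q(Q1 2023) = 6×73 + 830×9 + 4×145 = 438 + 7470 + 580 = 8488
ΣP(Q1 2023)Q(Q1 2023) = 7×73 + 898×9 + 5×145 = 511 + 8082 + 725 = 9318
link = 8488/9318 = 0.910925
Link Q2 2023→Q3 2023:
ΣP(Q3 2023)Q(Q2 2023) = 8×62 + 939×8 + 4×162 = 496 + 7512 + 648 = 8656
ΣP(Q2 2023)Q(Q2 2023) = 6×62 + 830×8 + 4×162 = 372 + 6640 + 648 = 7660
link = 8656/7660 = 1.130026
Link Q3 2023→Q4 2023:
ΣP(Q4 2023)Q(Q3 2023) = 9×59 + 935×10 + 5×169 = 531 + 9350 + 845 = 10726
ΣP(Q3 2023)Q(Q3 2023) = 8×59 + 939×10 + 4×169 = 472 + 9390 + 676 = 10538
link = 10726/10538 = 1.017840
Chained index = 100 × 0.910925 × 1.130026 × 1.017840 = 104.7733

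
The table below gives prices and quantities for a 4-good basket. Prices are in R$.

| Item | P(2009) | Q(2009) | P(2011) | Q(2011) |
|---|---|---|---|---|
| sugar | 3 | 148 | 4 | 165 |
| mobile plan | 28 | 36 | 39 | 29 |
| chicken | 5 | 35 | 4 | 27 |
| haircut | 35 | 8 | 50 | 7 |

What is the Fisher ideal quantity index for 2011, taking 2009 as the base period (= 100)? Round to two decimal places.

Laspeyres component (base-period weights):
ΣP(2009)Q(2011) = 3×165 + 28×29 + 5×27 + 35×7 = 495 + 812 + 135 + 245 = 1687
ΣP(2009)Q(2009) = 3×148 + 28×36 + 5×35 + 35×8 = 444 + 1008 + 175 + 280 = 1907
L = 1687 / 1907 × 100 = 88.4636
Paasche component (current-period weights):
ΣP(2011)Q(2011) = 4×165 + 39×29 + 4×27 + 50×7 = 660 + 1131 + 108 + 350 = 2249
ΣP(2011)Q(2009) = 4×148 + 39×36 + 4×35 + 50×8 = 592 + 1404 + 140 + 400 = 2536
P = 2249 / 2536 × 100 = 88.6830
Fisher = √(L × P) = √(88.4636 × 88.6830) = 88.5732

88.57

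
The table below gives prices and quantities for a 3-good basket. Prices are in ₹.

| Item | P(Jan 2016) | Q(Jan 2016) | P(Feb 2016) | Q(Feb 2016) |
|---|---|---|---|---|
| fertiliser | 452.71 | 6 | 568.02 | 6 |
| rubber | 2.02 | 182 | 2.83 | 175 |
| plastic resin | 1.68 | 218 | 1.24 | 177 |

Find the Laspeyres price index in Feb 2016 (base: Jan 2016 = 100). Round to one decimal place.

Laspeyres price index uses base-period quantities as weights.
ΣP(Feb 2016)·Q(Jan 2016) = 568.02×6 + 2.83×182 + 1.24×218 = 3408.12 + 515.06 + 270.32 = 4193.5
ΣP(Jan 2016)·Q(Jan 2016) = 452.71×6 + 2.02×182 + 1.68×218 = 2716.26 + 367.64 + 366.24 = 3450.14
Index = 4193.5 / 3450.14 × 100 = 121.5458

121.5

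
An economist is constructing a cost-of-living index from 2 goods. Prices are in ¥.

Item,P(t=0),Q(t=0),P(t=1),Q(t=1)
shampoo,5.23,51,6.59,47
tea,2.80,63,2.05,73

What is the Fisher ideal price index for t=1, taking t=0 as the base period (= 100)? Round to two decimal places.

Laspeyres component (base-period weights):
ΣP(t=1)Q(t=0) = 6.59×51 + 2.05×63 = 336.09 + 129.15 = 465.24
ΣP(t=0)Q(t=0) = 5.23×51 + 2.80×63 = 266.73 + 176.4 = 443.13
L = 465.24 / 443.13 × 100 = 104.9895
Paasche component (current-period weights):
ΣP(t=1)Q(t=1) = 6.59×47 + 2.05×73 = 309.73 + 149.65 = 459.38
ΣP(t=0)Q(t=1) = 5.23×47 + 2.80×73 = 245.81 + 204.4 = 450.21
P = 459.38 / 450.21 × 100 = 102.0368
Fisher = √(L × P) = √(104.9895 × 102.0368) = 103.5026

103.50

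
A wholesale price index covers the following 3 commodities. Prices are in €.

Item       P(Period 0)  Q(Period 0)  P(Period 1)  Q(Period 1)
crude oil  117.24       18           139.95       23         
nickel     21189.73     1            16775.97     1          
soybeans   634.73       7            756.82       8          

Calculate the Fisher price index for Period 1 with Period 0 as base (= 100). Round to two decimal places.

89.29

Laspeyres component (base-period weights):
ΣP(Period 1)Q(Period 0) = 139.95×18 + 16775.97×1 + 756.82×7 = 2519.1 + 16775.97 + 5297.74 = 24592.81
ΣP(Period 0)Q(Period 0) = 117.24×18 + 21189.73×1 + 634.73×7 = 2110.32 + 21189.73 + 4443.11 = 27743.16
L = 24592.81 / 27743.16 × 100 = 88.6446
Paasche component (current-period weights):
ΣP(Period 1)Q(Period 1) = 139.95×23 + 16775.97×1 + 756.82×8 = 3218.85 + 16775.97 + 6054.56 = 26049.38
ΣP(Period 0)Q(Period 1) = 117.24×23 + 21189.73×1 + 634.73×8 = 2696.52 + 21189.73 + 5077.84 = 28964.09
P = 26049.38 / 28964.09 × 100 = 89.9368
Fisher = √(L × P) = √(88.6446 × 89.9368) = 89.2884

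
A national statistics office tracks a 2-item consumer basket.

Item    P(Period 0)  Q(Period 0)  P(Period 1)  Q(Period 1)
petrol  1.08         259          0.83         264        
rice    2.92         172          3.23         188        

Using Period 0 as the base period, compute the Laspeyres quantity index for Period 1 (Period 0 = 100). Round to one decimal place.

106.7

Laspeyres quantity index uses base-period prices as weights.
ΣP(Period 0)·Q(Period 1) = 1.08×264 + 2.92×188 = 285.12 + 548.96 = 834.08
ΣP(Period 0)·Q(Period 0) = 1.08×259 + 2.92×172 = 279.72 + 502.24 = 781.96
Index = 834.08 / 781.96 × 100 = 106.6653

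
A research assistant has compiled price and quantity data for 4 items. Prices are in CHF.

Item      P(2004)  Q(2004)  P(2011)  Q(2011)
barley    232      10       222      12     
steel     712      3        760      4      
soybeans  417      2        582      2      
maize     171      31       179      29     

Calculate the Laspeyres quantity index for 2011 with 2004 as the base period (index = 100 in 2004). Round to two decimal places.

107.87

Laspeyres quantity index uses base-period prices as weights.
ΣP(2004)·Q(2011) = 232×12 + 712×4 + 417×2 + 171×29 = 2784 + 2848 + 834 + 4959 = 11425
ΣP(2004)·Q(2004) = 232×10 + 712×3 + 417×2 + 171×31 = 2320 + 2136 + 834 + 5301 = 10591
Index = 11425 / 10591 × 100 = 107.8746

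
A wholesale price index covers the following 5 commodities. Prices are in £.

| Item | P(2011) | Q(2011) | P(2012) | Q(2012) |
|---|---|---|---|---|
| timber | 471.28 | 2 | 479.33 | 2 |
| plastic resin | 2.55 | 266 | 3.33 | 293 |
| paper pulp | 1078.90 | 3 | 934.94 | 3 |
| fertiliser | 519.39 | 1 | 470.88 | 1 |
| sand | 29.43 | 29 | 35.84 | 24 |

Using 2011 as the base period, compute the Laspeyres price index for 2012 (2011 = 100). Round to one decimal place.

98.9

Laspeyres price index uses base-period quantities as weights.
ΣP(2012)·Q(2011) = 479.33×2 + 3.33×266 + 934.94×3 + 470.88×1 + 35.84×29 = 958.66 + 885.78 + 2804.82 + 470.88 + 1039.36 = 6159.5
ΣP(2011)·Q(2011) = 471.28×2 + 2.55×266 + 1078.90×3 + 519.39×1 + 29.43×29 = 942.56 + 678.3 + 3236.7 + 519.39 + 853.47 = 6230.42
Index = 6159.5 / 6230.42 × 100 = 98.8617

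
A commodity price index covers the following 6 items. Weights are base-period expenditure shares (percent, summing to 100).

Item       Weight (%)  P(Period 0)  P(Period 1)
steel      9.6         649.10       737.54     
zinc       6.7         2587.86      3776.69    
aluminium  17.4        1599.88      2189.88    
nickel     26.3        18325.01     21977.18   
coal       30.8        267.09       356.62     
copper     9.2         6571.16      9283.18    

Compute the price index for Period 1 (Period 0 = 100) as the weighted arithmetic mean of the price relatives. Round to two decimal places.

steel: 9.6 × (737.54/649.10) = 9.6 × 1.136250 = 10.9080
zinc: 6.7 × (3776.69/2587.86) = 6.7 × 1.459387 = 9.7779
aluminium: 17.4 × (2189.88/1599.88) = 17.4 × 1.368778 = 23.8167
nickel: 26.3 × (21977.18/18325.01) = 26.3 × 1.199300 = 31.5416
coal: 30.8 × (356.62/267.09) = 30.8 × 1.335205 = 41.1243
copper: 9.2 × (9283.18/6571.16) = 9.2 × 1.412716 = 12.9970
Index = Σ wᵢ·(p₁ᵢ/p₀ᵢ) = 10.9080 + 9.7779 + 23.8167 + 31.5416 + 41.1243 + 12.9970 = 130.1655

130.17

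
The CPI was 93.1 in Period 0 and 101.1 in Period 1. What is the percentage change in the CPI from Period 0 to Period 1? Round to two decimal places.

8.59%

Change = (101.1 − 93.1) / 93.1 × 100
       = 8.0 / 93.1 × 100 = 8.5929%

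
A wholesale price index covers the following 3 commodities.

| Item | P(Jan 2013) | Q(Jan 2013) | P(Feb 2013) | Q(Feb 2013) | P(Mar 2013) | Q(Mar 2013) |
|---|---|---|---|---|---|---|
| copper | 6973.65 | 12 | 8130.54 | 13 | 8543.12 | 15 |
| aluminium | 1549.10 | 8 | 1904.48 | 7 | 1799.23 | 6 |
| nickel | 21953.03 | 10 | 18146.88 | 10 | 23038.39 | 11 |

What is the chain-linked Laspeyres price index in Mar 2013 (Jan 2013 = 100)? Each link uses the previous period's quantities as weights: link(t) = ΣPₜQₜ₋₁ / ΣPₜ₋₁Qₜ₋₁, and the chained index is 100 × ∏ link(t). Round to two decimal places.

109.85

Link Jan 2013→Feb 2013:
ΣP(Feb 2013)Q(Jan 2013) = 8130.54×12 + 1904.48×8 + 18146.88×10 = 97566.48 + 15235.84 + 181468.8 = 294271.12
ΣP(Jan 2013)Q(Jan 2013) = 6973.65×12 + 1549.10×8 + 21953.03×10 = 83683.8 + 12392.8 + 219530.3 = 315606.9
link = 294271.12/315606.9 = 0.932398
Link Feb 2013→Mar 2013:
ΣP(Mar 2013)Q(Feb 2013) = 8543.12×13 + 1799.23×7 + 23038.39×10 = 111060.56 + 12594.61 + 230383.9 = 354039.07
ΣP(Feb 2013)Q(Feb 2013) = 8130.54×13 + 1904.48×7 + 18146.88×10 = 105697.02 + 13331.36 + 181468.8 = 300497.18
link = 354039.07/300497.18 = 1.178178
Chained index = 100 × 0.932398 × 1.178178 = 109.8530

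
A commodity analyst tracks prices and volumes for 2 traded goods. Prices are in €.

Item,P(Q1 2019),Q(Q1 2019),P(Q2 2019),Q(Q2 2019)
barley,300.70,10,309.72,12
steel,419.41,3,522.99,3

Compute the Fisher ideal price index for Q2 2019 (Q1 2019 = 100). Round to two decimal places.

Laspeyres component (base-period weights):
ΣP(Q2 2019)Q(Q1 2019) = 309.72×10 + 522.99×3 = 3097.2 + 1568.97 = 4666.17
ΣP(Q1 2019)Q(Q1 2019) = 300.70×10 + 419.41×3 = 3007 + 1258.23 = 4265.23
L = 4666.17 / 4265.23 × 100 = 109.4002
Paasche component (current-period weights):
ΣP(Q2 2019)Q(Q2 2019) = 309.72×12 + 522.99×3 = 3716.64 + 1568.97 = 5285.61
ΣP(Q1 2019)Q(Q2 2019) = 300.70×12 + 419.41×3 = 3608.4 + 1258.23 = 4866.63
P = 5285.61 / 4866.63 × 100 = 108.6092
Fisher = √(L × P) = √(109.4002 × 108.6092) = 109.0040

109.00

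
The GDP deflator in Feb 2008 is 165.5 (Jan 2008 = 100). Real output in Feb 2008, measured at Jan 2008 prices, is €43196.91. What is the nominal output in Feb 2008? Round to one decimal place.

Nominal = Real × (Index/100) = 43196.91 × (165.5/100)
        = 43196.91 × 1.655 = 71490.8861

71490.9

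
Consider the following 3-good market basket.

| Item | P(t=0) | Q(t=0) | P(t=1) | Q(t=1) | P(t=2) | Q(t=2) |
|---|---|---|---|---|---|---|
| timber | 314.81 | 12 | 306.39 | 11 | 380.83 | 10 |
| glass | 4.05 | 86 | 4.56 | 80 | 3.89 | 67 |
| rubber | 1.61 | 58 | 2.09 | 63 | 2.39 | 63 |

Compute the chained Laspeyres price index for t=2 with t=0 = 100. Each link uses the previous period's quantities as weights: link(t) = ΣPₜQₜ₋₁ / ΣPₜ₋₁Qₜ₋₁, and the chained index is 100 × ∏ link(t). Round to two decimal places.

Link t=0→t=1:
ΣP(t=1)Q(t=0) = 306.39×12 + 4.56×86 + 2.09×58 = 3676.68 + 392.16 + 121.22 = 4190.06
ΣP(t=0)Q(t=0) = 314.81×12 + 4.05×86 + 1.61×58 = 3777.72 + 348.3 + 93.38 = 4219.4
link = 4190.06/4219.4 = 0.993046
Link t=1→t=2:
ΣP(t=2)Q(t=1) = 380.83×11 + 3.89×80 + 2.39×63 = 4189.13 + 311.2 + 150.57 = 4650.9
ΣP(t=1)Q(t=1) = 306.39×11 + 4.56×80 + 2.09×63 = 3370.29 + 364.8 + 131.67 = 3866.76
link = 4650.9/3866.76 = 1.202790
Chained index = 100 × 0.993046 × 1.202790 = 119.4426

119.44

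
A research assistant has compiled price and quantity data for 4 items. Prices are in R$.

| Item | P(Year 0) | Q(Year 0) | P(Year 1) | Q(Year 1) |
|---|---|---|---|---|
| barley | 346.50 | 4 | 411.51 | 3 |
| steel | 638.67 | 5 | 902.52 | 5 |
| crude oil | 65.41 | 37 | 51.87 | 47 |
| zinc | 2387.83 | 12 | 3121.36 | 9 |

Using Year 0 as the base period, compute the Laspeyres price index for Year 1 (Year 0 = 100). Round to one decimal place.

127.7

Laspeyres price index uses base-period quantities as weights.
ΣP(Year 1)·Q(Year 0) = 411.51×4 + 902.52×5 + 51.87×37 + 3121.36×12 = 1646.04 + 4512.6 + 1919.19 + 37456.32 = 45534.15
ΣP(Year 0)·Q(Year 0) = 346.50×4 + 638.67×5 + 65.41×37 + 2387.83×12 = 1386 + 3193.35 + 2420.17 + 28653.96 = 35653.48
Index = 45534.15 / 35653.48 × 100 = 127.7131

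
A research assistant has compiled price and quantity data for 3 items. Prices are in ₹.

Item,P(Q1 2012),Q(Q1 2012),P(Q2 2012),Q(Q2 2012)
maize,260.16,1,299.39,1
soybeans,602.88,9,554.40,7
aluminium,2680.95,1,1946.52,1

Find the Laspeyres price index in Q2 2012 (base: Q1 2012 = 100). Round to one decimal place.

Laspeyres price index uses base-period quantities as weights.
ΣP(Q2 2012)·Q(Q1 2012) = 299.39×1 + 554.40×9 + 1946.52×1 = 299.39 + 4989.6 + 1946.52 = 7235.51
ΣP(Q1 2012)·Q(Q1 2012) = 260.16×1 + 602.88×9 + 2680.95×1 = 260.16 + 5425.92 + 2680.95 = 8367.03
Index = 7235.51 / 8367.03 × 100 = 86.4764

86.5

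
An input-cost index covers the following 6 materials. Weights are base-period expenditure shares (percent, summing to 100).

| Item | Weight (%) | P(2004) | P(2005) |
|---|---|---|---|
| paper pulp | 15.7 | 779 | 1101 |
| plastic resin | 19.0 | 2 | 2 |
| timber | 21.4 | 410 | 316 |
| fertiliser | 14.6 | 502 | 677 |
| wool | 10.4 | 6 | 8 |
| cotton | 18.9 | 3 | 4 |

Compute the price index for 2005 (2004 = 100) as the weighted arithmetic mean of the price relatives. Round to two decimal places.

paper pulp: 15.7 × (1101/779) = 15.7 × 1.413350 = 22.1896
plastic resin: 19.0 × (2/2) = 19.0 × 1.000000 = 19.0000
timber: 21.4 × (316/410) = 21.4 × 0.770732 = 16.4937
fertiliser: 14.6 × (677/502) = 14.6 × 1.348606 = 19.6896
wool: 10.4 × (8/6) = 10.4 × 1.333333 = 13.8667
cotton: 18.9 × (4/3) = 18.9 × 1.333333 = 25.2000
Index = Σ wᵢ·(p₁ᵢ/p₀ᵢ) = 22.1896 + 19.0000 + 16.4937 + 19.6896 + 13.8667 + 25.2000 = 116.4396

116.44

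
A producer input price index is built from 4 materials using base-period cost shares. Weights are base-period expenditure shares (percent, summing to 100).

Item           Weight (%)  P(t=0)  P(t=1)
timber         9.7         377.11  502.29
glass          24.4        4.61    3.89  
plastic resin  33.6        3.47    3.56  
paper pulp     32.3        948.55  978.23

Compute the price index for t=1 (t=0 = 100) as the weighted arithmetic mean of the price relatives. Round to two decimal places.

timber: 9.7 × (502.29/377.11) = 9.7 × 1.331946 = 12.9199
glass: 24.4 × (3.89/4.61) = 24.4 × 0.843818 = 20.5892
plastic resin: 33.6 × (3.56/3.47) = 33.6 × 1.025937 = 34.4715
paper pulp: 32.3 × (978.23/948.55) = 32.3 × 1.031290 = 33.3107
Index = Σ wᵢ·(p₁ᵢ/p₀ᵢ) = 12.9199 + 20.5892 + 34.4715 + 33.3107 = 101.2912

101.29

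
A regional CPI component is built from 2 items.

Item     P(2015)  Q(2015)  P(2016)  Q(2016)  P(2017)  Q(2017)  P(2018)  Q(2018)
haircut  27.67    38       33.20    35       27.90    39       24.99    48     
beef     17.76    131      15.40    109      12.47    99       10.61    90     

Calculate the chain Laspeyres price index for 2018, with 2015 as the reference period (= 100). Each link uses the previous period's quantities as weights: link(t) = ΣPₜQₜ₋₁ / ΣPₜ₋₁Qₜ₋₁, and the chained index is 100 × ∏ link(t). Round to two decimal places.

Link 2015→2016:
ΣP(2016)Q(2015) = 33.20×38 + 15.40×131 = 1261.6 + 2017.4 = 3279
ΣP(2015)Q(2015) = 27.67×38 + 17.76×131 = 1051.46 + 2326.56 = 3378.02
link = 3279/3378.02 = 0.970687
Link 2016→2017:
ΣP(2017)Q(2016) = 27.90×35 + 12.47×109 = 976.5 + 1359.23 = 2335.73
ΣP(2016)Q(2016) = 33.20×35 + 15.40×109 = 1162 + 1678.6 = 2840.6
link = 2335.73/2840.6 = 0.822266
Link 2017→2018:
ΣP(2018)Q(2017) = 24.99×39 + 10.61×99 = 974.61 + 1050.39 = 2025
ΣP(2017)Q(2017) = 27.90×39 + 12.47×99 = 1088.1 + 1234.53 = 2322.63
link = 2025/2322.63 = 0.871856
Chained index = 100 × 0.970687 × 0.822266 × 0.871856 = 69.5884

69.59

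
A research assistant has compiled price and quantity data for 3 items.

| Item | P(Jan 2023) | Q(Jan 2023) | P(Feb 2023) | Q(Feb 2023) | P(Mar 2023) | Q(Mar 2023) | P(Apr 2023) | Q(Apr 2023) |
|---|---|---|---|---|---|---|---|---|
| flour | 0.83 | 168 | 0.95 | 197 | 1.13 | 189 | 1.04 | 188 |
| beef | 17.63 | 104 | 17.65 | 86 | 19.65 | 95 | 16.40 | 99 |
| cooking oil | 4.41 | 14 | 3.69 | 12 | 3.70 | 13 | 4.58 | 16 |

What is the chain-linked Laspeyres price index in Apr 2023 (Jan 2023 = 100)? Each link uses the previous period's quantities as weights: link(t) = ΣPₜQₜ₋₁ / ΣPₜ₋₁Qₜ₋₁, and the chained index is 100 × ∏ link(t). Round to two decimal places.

Link Jan 2023→Feb 2023:
ΣP(Feb 2023)Q(Jan 2023) = 0.95×168 + 17.65×104 + 3.69×14 = 159.6 + 1835.6 + 51.66 = 2046.86
ΣP(Jan 2023)Q(Jan 2023) = 0.83×168 + 17.63×104 + 4.41×14 = 139.44 + 1833.52 + 61.74 = 2034.7
link = 2046.86/2034.7 = 1.005976
Link Feb 2023→Mar 2023:
ΣP(Mar 2023)Q(Feb 2023) = 1.13×197 + 19.65×86 + 3.70×12 = 222.61 + 1689.9 + 44.4 = 1956.91
ΣP(Feb 2023)Q(Feb 2023) = 0.95×197 + 17.65×86 + 3.69×12 = 187.15 + 1517.9 + 44.28 = 1749.33
link = 1956.91/1749.33 = 1.118663
Link Mar 2023→Apr 2023:
ΣP(Apr 2023)Q(Mar 2023) = 1.04×189 + 16.40×95 + 4.58×13 = 196.56 + 1558 + 59.54 = 1814.1
ΣP(Mar 2023)Q(Mar 2023) = 1.13×189 + 19.65×95 + 3.70×13 = 213.57 + 1866.75 + 48.1 = 2128.42
link = 1814.1/2128.42 = 0.852322
Chained index = 100 × 1.005976 × 1.118663 × 0.852322 = 95.9159

95.92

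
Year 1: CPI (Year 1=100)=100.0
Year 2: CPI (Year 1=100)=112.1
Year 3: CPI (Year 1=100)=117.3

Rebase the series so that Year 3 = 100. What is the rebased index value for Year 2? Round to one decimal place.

Rebased(Year 2) = 112.1 / 117.3 × 100 = 95.5669

95.6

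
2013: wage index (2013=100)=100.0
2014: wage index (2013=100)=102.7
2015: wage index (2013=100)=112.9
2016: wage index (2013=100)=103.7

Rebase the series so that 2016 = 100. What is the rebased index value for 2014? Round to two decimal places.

99.04

Rebased(2014) = 102.7 / 103.7 × 100 = 99.0357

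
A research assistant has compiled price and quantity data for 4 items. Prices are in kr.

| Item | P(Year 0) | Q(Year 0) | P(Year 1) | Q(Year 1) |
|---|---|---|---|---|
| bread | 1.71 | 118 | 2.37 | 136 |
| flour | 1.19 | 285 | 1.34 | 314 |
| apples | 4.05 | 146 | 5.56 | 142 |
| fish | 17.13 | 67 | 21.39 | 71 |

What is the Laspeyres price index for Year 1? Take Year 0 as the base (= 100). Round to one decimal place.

Laspeyres price index uses base-period quantities as weights.
ΣP(Year 1)·Q(Year 0) = 2.37×118 + 1.34×285 + 5.56×146 + 21.39×67 = 279.66 + 381.9 + 811.76 + 1433.13 = 2906.45
ΣP(Year 0)·Q(Year 0) = 1.71×118 + 1.19×285 + 4.05×146 + 17.13×67 = 201.78 + 339.15 + 591.3 + 1147.71 = 2279.94
Index = 2906.45 / 2279.94 × 100 = 127.4792

127.5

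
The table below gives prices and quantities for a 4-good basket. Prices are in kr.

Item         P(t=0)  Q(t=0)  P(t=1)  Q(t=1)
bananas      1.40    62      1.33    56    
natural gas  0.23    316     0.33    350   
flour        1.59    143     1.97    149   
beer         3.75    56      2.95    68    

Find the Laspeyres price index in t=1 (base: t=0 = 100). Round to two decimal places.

Laspeyres price index uses base-period quantities as weights.
ΣP(t=1)·Q(t=0) = 1.33×62 + 0.33×316 + 1.97×143 + 2.95×56 = 82.46 + 104.28 + 281.71 + 165.2 = 633.65
ΣP(t=0)·Q(t=0) = 1.40×62 + 0.23×316 + 1.59×143 + 3.75×56 = 86.8 + 72.68 + 227.37 + 210 = 596.85
Index = 633.65 / 596.85 × 100 = 106.1657

106.17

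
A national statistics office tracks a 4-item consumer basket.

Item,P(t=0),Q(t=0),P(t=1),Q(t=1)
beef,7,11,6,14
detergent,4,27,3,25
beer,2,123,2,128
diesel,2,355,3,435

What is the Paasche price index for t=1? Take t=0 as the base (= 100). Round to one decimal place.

Paasche price index uses current-period quantities as weights.
ΣP(t=1)·Q(t=1) = 6×14 + 3×25 + 2×128 + 3×435 = 84 + 75 + 256 + 1305 = 1720
ΣP(t=0)·Q(t=1) = 7×14 + 4×25 + 2×128 + 2×435 = 98 + 100 + 256 + 870 = 1324
Index = 1720 / 1324 × 100 = 129.9094

129.9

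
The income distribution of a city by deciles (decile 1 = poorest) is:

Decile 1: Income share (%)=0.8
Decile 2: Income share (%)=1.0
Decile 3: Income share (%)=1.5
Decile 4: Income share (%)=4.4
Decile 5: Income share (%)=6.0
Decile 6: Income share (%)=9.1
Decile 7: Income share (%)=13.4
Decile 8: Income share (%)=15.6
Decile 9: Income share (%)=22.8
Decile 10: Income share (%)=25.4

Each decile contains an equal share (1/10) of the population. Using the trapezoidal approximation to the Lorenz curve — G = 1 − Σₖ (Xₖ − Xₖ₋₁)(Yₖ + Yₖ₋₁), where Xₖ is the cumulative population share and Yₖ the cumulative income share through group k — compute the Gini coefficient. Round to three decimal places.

0.475

Cumulative income shares Yₖ: 0.0080, 0.0180, 0.0330, 0.0770, 0.1370, 0.2280, 0.3620, 0.5180, 0.7460, 1.0000
Σ (Xₖ−Xₖ₋₁)(Yₖ+Yₖ₋₁) = (1/10)(0.0080+0.0000) + (1/10)(0.0180+0.0080) + (1/10)(0.0330+0.0180) + (1/10)(0.0770+0.0330) + (1/10)(0.1370+0.0770) + (1/10)(0.2280+0.1370) + (1/10)(0.3620+0.2280) + (1/10)(0.5180+0.3620) + (1/10)(0.7460+0.5180) + (1/10)(1.0000+0.7460)
  = 0.0008 + 0.0026 + 0.0051 + 0.0110 + 0.0214 + 0.0365 + 0.0590 + 0.0880 + 0.1264 + 0.1746 = 0.5254
G = 1 − 0.5254 = 0.4746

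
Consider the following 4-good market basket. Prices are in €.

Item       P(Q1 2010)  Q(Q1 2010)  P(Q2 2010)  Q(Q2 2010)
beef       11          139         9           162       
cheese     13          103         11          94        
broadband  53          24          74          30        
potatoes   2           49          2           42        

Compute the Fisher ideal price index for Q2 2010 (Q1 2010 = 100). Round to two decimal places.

Laspeyres component (base-period weights):
ΣP(Q2 2010)Q(Q1 2010) = 9×139 + 11×103 + 74×24 + 2×49 = 1251 + 1133 + 1776 + 98 = 4258
ΣP(Q1 2010)Q(Q1 2010) = 11×139 + 13×103 + 53×24 + 2×49 = 1529 + 1339 + 1272 + 98 = 4238
L = 4258 / 4238 × 100 = 100.4719
Paasche component (current-period weights):
ΣP(Q2 2010)Q(Q2 2010) = 9×162 + 11×94 + 74×30 + 2×42 = 1458 + 1034 + 2220 + 84 = 4796
ΣP(Q1 2010)Q(Q2 2010) = 11×162 + 13×94 + 53×30 + 2×42 = 1782 + 1222 + 1590 + 84 = 4678
P = 4796 / 4678 × 100 = 102.5224
Fisher = √(L × P) = √(100.4719 × 102.5224) = 101.4920

101.49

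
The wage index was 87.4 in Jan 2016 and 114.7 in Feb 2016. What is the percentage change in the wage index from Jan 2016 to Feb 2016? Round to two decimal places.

31.24%

Change = (114.7 − 87.4) / 87.4 × 100
       = 27.3 / 87.4 × 100 = 31.2357%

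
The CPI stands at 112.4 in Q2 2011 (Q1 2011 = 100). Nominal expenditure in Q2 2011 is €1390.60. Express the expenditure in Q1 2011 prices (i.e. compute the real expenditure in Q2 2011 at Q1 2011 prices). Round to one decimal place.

1237.2

Real = Nominal ÷ (Index/100) = 1390.60 ÷ (112.4/100)
     = 1390.60 ÷ 1.124 = 1237.1886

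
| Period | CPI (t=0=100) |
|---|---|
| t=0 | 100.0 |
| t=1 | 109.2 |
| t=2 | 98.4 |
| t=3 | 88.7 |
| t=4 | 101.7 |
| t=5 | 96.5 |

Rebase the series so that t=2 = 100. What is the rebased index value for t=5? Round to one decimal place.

98.1

Rebased(t=5) = 96.5 / 98.4 × 100 = 98.0691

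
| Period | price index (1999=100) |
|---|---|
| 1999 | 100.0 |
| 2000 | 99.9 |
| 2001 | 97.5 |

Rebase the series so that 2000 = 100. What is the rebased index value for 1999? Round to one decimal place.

100.1

Rebased(1999) = 100.0 / 99.9 × 100 = 100.1001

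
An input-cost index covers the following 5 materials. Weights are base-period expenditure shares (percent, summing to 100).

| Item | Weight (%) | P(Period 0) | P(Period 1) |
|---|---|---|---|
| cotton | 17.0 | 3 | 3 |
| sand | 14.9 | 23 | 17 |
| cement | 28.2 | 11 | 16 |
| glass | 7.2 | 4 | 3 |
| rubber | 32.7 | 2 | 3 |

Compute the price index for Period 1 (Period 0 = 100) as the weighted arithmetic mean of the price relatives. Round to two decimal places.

123.48

cotton: 17.0 × (3/3) = 17.0 × 1.000000 = 17.0000
sand: 14.9 × (17/23) = 14.9 × 0.739130 = 11.0130
cement: 28.2 × (16/11) = 28.2 × 1.454545 = 41.0182
glass: 7.2 × (3/4) = 7.2 × 0.750000 = 5.4000
rubber: 32.7 × (3/2) = 32.7 × 1.500000 = 49.0500
Index = Σ wᵢ·(p₁ᵢ/p₀ᵢ) = 17.0000 + 11.0130 + 41.0182 + 5.4000 + 49.0500 = 123.4812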